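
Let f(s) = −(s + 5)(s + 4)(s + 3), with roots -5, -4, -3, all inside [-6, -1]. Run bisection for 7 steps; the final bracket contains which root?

midpoint -3.5: f = 0.375 > 0 → [-3.5, -1]
midpoint -2.25: f = -3.609375 < 0 → [-3.5, -2.25]
midpoint -2.875: f = -0.298828 < 0 → [-3.5, -2.875]
midpoint -3.1875: f = 0.2761 > 0 → [-3.1875, -2.875]
midpoint -3.03125: f = 0.0596 > 0 → [-3.03125, -2.875]
midpoint -2.953125: f = -0.1004 < 0 → [-3.03125, -2.953125]
midpoint -2.9921875: f = -0.0158 < 0 → [-3.03125, -2.9921875]

-3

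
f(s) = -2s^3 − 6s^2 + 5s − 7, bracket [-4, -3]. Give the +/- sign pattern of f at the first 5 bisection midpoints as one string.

---++

s = -3.5 gives f = -12.25, negative; keep [-4, -3.5]
s = -3.75 gives f = -4.65625, negative; keep [-4, -3.75]
s = -3.875 gives f = -0.097656, negative; keep [-4, -3.875]
s = -3.9375 gives f = 2.3823, positive; keep [-3.9375, -3.875]
s = -3.90625 gives f = 1.1253, positive; keep [-3.90625, -3.875]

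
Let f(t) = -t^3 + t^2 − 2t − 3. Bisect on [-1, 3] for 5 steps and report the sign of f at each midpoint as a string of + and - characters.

----+

midpoint 1: f = -5 < 0 → [-1, 1]
midpoint 0: f = -3 < 0 → [-1, 0]
midpoint -0.5: f = -1.625 < 0 → [-1, -0.5]
midpoint -0.75: f = -0.5156 < 0 → [-1, -0.75]
midpoint -0.875: f = 0.1855 > 0 → [-0.875, -0.75]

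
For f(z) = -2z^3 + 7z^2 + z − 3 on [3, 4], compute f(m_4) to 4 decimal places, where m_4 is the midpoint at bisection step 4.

f(3.5) = 0.5 > 0, so the root lies in [3.5, 4]
f(3.75) = -6.28125 < 0, so the root lies in [3.5, 3.75]
f(3.625) = -2.660156 < 0, so the root lies in [3.5, 3.625]
f(3.5625) = -1.0239 < 0, so the root lies in [3.5, 3.5625]

-1.0239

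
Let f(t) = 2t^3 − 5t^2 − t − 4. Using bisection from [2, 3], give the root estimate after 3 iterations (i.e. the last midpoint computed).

2.875

m = 2.5, f(m) = -6.5 (−); new bracket [2.5, 3]
m = 2.75, f(m) = -2.96875 (−); new bracket [2.75, 3]
m = 2.875, f(m) = -0.675781 (−); new bracket [2.875, 3]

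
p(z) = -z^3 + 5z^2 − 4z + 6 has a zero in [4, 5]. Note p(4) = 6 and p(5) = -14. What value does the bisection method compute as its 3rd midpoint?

midpoint 4.5: p = -1.875 < 0 → [4, 4.5]
midpoint 4.25: p = 2.546875 > 0 → [4.25, 4.5]
midpoint 4.375: p = 0.462891 > 0 → [4.375, 4.5]

4.375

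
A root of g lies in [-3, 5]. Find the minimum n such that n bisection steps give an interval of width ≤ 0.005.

11

Width after n steps is 8/2^n. Need 2^n ≥ 8/0.005 = 1600.
2^10 = 1024 < 1600 ≤ 2^11 = 2048, so n = 11.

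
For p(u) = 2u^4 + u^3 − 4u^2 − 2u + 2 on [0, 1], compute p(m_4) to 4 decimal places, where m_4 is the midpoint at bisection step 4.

m = 0.5, p(m) = 0.25 (+); new bracket [0.5, 1]
m = 0.75, p(m) = -0.695312 (−); new bracket [0.5, 0.75]
m = 0.625, p(m) = -0.263184 (−); new bracket [0.5, 0.625]
m = 0.5625, p(m) = -0.0124 (−); new bracket [0.5, 0.5625]

-0.0124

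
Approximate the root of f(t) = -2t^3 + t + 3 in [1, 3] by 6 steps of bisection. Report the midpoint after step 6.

1.28125

midpoint 2: f = -11 < 0 → [1, 2]
midpoint 1.5: f = -2.25 < 0 → [1, 1.5]
midpoint 1.25: f = 0.34375 > 0 → [1.25, 1.5]
midpoint 1.375: f = -0.8242 < 0 → [1.25, 1.375]
midpoint 1.3125: f = -0.2095 < 0 → [1.25, 1.3125]
midpoint 1.28125: f = 0.0746 > 0 → [1.28125, 1.3125]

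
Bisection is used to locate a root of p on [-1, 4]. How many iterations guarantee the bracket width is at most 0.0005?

14

Width after n steps is 5/2^n. Need 2^n ≥ 5/0.0005 = 10000.
2^13 = 8192 < 10000 ≤ 2^14 = 16384, so n = 14.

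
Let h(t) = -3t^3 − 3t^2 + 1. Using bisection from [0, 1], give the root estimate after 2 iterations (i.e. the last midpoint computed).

h(0.5) = -0.125 < 0, so the root lies in [0, 0.5]
h(0.25) = 0.765625 > 0, so the root lies in [0.25, 0.5]

0.25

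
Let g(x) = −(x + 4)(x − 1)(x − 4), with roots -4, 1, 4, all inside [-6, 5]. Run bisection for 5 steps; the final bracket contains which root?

-4

m = -0.5, g(m) = -23.625 (−); new bracket [-6, -0.5]
m = -3.25, g(m) = -23.109375 (−); new bracket [-6, -3.25]
m = -4.625, g(m) = 30.322266 (+); new bracket [-4.625, -3.25]
m = -3.9375, g(m) = -2.4495 (−); new bracket [-4.625, -3.9375]
m = -4.28125, g(m) = 12.3006 (+); new bracket [-4.28125, -3.9375]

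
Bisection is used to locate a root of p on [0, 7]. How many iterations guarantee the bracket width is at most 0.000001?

23

Width after n steps is 7/2^n. Need 2^n ≥ 7/0.000001 = 7000000.
2^22 = 4194304 < 7000000 ≤ 2^23 = 8388608, so n = 23.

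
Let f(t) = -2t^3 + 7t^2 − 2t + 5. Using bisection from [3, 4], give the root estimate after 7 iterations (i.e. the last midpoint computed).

3.4140625

midpoint 3.5: f = -2 < 0 → [3, 3.5]
midpoint 3.25: f = 3.78125 > 0 → [3.25, 3.5]
midpoint 3.375: f = 1.097656 > 0 → [3.375, 3.5]
midpoint 3.4375: f = -0.3979 < 0 → [3.375, 3.4375]
midpoint 3.40625: f = 0.363 > 0 → [3.40625, 3.4375]
midpoint 3.421875: f = -0.0142 < 0 → [3.40625, 3.421875]
midpoint 3.4140625: f = 0.1752 > 0 → [3.4140625, 3.421875]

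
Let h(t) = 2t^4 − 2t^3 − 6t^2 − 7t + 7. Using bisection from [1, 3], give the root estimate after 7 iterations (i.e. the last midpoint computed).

2.515625

m = 2, h(m) = -15 (−); new bracket [2, 3]
m = 2.5, h(m) = -1.125 (−); new bracket [2.5, 3]
m = 2.75, h(m) = 15.164062 (+); new bracket [2.5, 2.75]
m = 2.625, h(m) = 6.0669 (+); new bracket [2.5, 2.625]
m = 2.5625, h(m) = 2.2466 (+); new bracket [2.5, 2.5625]
m = 2.53125, h(m) = 0.5064 (+); new bracket [2.5, 2.53125]
m = 2.515625, h(m) = -0.3227 (−); new bracket [2.515625, 2.53125]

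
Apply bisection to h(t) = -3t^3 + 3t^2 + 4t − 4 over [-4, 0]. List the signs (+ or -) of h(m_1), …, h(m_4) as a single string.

t = -2 gives h = 24, positive; keep [-2, 0]
t = -1 gives h = -2, negative; keep [-2, -1]
t = -1.5 gives h = 6.875, positive; keep [-1.5, -1]
t = -1.25 gives h = 1.5469, positive; keep [-1.25, -1]

+-++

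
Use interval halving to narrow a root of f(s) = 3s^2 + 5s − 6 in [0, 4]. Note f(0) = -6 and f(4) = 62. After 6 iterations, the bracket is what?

midpoint 2: f = 16 > 0 → [0, 2]
midpoint 1: f = 2 > 0 → [0, 1]
midpoint 0.5: f = -2.75 < 0 → [0.5, 1]
midpoint 0.75: f = -0.5625 < 0 → [0.75, 1]
midpoint 0.875: f = 0.6719 > 0 → [0.75, 0.875]
midpoint 0.8125: f = 0.043 > 0 → [0.75, 0.8125]

[0.75, 0.8125]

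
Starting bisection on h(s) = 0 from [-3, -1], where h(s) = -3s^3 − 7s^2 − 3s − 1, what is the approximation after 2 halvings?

s = -2 gives h = 1, positive; keep [-2, -1]
s = -1.5 gives h = -2.125, negative; keep [-2, -1.5]

-1.5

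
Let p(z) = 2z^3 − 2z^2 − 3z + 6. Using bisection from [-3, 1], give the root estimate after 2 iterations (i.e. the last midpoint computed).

p(-1) = 5 > 0, so the root lies in [-3, -1]
p(-2) = -12 < 0, so the root lies in [-2, -1]

-2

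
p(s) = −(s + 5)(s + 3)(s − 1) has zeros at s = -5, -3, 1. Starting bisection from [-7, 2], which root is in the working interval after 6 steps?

1

p(-2.5) = 4.375 > 0, so the root lies in [-2.5, 2]
p(-0.25) = 16.328125 > 0, so the root lies in [-0.25, 2]
p(0.875) = 2.845703 > 0, so the root lies in [0.875, 2]
p(1.4375) = -12.4978 < 0, so the root lies in [0.875, 1.4375]
p(1.15625) = -3.998 < 0, so the root lies in [0.875, 1.15625]
p(1.015625) = -0.3774 < 0, so the root lies in [0.875, 1.015625]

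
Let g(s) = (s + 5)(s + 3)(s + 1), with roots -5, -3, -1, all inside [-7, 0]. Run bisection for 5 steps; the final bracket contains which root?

s = -3.5 gives g = 1.875, positive; keep [-7, -3.5]
s = -5.25 gives g = -2.390625, negative; keep [-5.25, -3.5]
s = -4.375 gives g = 2.900391, positive; keep [-5.25, -4.375]
s = -4.8125 gives g = 1.2957, positive; keep [-5.25, -4.8125]
s = -5.03125 gives g = -0.2559, negative; keep [-5.03125, -4.8125]

-5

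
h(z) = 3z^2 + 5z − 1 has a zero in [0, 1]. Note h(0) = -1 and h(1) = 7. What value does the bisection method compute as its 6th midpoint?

z = 0.5 gives h = 2.25, positive; keep [0, 0.5]
z = 0.25 gives h = 0.4375, positive; keep [0, 0.25]
z = 0.125 gives h = -0.328125, negative; keep [0.125, 0.25]
z = 0.1875 gives h = 0.043, positive; keep [0.125, 0.1875]
z = 0.15625 gives h = -0.1455, negative; keep [0.15625, 0.1875]
z = 0.171875 gives h = -0.052, negative; keep [0.171875, 0.1875]

0.171875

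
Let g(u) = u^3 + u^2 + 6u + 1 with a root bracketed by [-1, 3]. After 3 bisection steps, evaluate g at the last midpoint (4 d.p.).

g(1) = 9 > 0, so the root lies in [-1, 1]
g(0) = 1 > 0, so the root lies in [-1, 0]
g(-0.5) = -1.875 < 0, so the root lies in [-0.5, 0]

-1.8750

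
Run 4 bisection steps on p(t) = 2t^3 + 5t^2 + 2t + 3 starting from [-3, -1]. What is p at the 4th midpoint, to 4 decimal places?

-0.3398

p(-2) = 3 > 0, so the root lies in [-3, -2]
p(-2.5) = -2 < 0, so the root lies in [-2.5, -2]
p(-2.25) = 1.03125 > 0, so the root lies in [-2.5, -2.25]
p(-2.375) = -0.3398 < 0, so the root lies in [-2.375, -2.25]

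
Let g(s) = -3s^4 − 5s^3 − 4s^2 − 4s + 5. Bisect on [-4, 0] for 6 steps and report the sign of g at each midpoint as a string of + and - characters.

s = -2 gives g = -11, negative; keep [-2, 0]
s = -1 gives g = 7, positive; keep [-2, -1]
s = -1.5 gives g = 3.6875, positive; keep [-2, -1.5]
s = -1.75 gives g = -1.5898, negative; keep [-1.75, -1.5]
s = -1.625 gives g = 1.4739, positive; keep [-1.75, -1.625]
s = -1.6875 gives g = 0.059, positive; keep [-1.75, -1.6875]

-++-++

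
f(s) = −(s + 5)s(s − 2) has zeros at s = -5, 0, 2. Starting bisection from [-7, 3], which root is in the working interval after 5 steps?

-5

midpoint -2: f = -24 < 0 → [-7, -2]
midpoint -4.5: f = -14.625 < 0 → [-7, -4.5]
midpoint -5.75: f = 33.421875 > 0 → [-5.75, -4.5]
midpoint -5.125: f = 4.5645 > 0 → [-5.125, -4.5]
midpoint -4.8125: f = -6.1472 < 0 → [-5.125, -4.8125]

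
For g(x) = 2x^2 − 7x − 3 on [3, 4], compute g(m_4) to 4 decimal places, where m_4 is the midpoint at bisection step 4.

0.4453

midpoint 3.5: g = -3 < 0 → [3.5, 4]
midpoint 3.75: g = -1.125 < 0 → [3.75, 4]
midpoint 3.875: g = -0.09375 < 0 → [3.875, 4]
midpoint 3.9375: g = 0.4453 > 0 → [3.875, 3.9375]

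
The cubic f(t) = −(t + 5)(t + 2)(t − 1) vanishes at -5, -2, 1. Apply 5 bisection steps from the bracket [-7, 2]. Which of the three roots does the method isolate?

-5

m = -2.5, f(m) = -4.375 (−); new bracket [-7, -2.5]
m = -4.75, f(m) = -3.953125 (−); new bracket [-7, -4.75]
m = -5.875, f(m) = 23.310547 (+); new bracket [-5.875, -4.75]
m = -5.3125, f(m) = 6.5344 (+); new bracket [-5.3125, -4.75]
m = -5.03125, f(m) = 0.5713 (+); new bracket [-5.03125, -4.75]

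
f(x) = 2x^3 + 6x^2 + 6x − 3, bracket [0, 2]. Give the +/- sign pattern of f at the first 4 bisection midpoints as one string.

++-+

midpoint 1: f = 11 > 0 → [0, 1]
midpoint 0.5: f = 1.75 > 0 → [0, 0.5]
midpoint 0.25: f = -1.09375 < 0 → [0.25, 0.5]
midpoint 0.375: f = 0.1992 > 0 → [0.25, 0.375]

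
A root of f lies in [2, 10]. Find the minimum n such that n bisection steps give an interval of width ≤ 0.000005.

Width after n steps is 8/2^n. Need 2^n ≥ 8/0.000005 = 1600000.
2^20 = 1048576 < 1600000 ≤ 2^21 = 2097152, so n = 21.

21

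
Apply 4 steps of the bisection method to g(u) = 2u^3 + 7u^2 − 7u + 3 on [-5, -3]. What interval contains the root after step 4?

[-4.5, -4.375]

u = -4 gives g = 15, positive; keep [-5, -4]
u = -4.5 gives g = -6, negative; keep [-4.5, -4]
u = -4.25 gives g = 5.65625, positive; keep [-4.5, -4.25]
u = -4.375 gives g = 0.1289, positive; keep [-4.5, -4.375]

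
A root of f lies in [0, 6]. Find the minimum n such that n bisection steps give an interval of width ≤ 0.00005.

Width after n steps is 6/2^n. Need 2^n ≥ 6/0.00005 = 120000.
2^16 = 65536 < 120000 ≤ 2^17 = 131072, so n = 17.

17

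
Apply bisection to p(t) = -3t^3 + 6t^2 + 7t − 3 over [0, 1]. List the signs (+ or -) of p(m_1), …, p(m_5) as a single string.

m = 0.5, p(m) = 1.625 (+); new bracket [0, 0.5]
m = 0.25, p(m) = -0.921875 (−); new bracket [0.25, 0.5]
m = 0.375, p(m) = 0.310547 (+); new bracket [0.25, 0.375]
m = 0.3125, p(m) = -0.3181 (−); new bracket [0.3125, 0.375]
m = 0.34375, p(m) = -0.0066 (−); new bracket [0.34375, 0.375]

+-+--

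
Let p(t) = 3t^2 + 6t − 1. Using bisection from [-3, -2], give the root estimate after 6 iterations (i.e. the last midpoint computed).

m = -2.5, p(m) = 2.75 (+); new bracket [-2.5, -2]
m = -2.25, p(m) = 0.6875 (+); new bracket [-2.25, -2]
m = -2.125, p(m) = -0.203125 (−); new bracket [-2.25, -2.125]
m = -2.1875, p(m) = 0.2305 (+); new bracket [-2.1875, -2.125]
m = -2.15625, p(m) = 0.0107 (+); new bracket [-2.15625, -2.125]
m = -2.140625, p(m) = -0.0969 (−); new bracket [-2.15625, -2.140625]

-2.140625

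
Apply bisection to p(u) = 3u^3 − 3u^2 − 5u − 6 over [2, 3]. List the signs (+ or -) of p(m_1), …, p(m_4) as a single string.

m = 2.5, p(m) = 9.625 (+); new bracket [2, 2.5]
m = 2.25, p(m) = 1.734375 (+); new bracket [2, 2.25]
m = 2.125, p(m) = -1.384766 (−); new bracket [2.125, 2.25]
m = 2.1875, p(m) = 0.1096 (+); new bracket [2.125, 2.1875]

++-+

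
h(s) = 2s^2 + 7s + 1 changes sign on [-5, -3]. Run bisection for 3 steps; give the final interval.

h(-4) = 5 > 0, so the root lies in [-4, -3]
h(-3.5) = 1 > 0, so the root lies in [-3.5, -3]
h(-3.25) = -0.625 < 0, so the root lies in [-3.5, -3.25]

[-3.5, -3.25]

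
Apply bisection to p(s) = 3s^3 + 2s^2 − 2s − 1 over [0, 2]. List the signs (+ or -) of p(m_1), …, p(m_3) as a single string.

+--

s = 1 gives p = 2, positive; keep [0, 1]
s = 0.5 gives p = -1.125, negative; keep [0.5, 1]
s = 0.75 gives p = -0.109375, negative; keep [0.75, 1]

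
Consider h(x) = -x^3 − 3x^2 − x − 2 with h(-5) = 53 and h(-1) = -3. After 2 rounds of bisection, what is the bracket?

h(-3) = 1 > 0, so the root lies in [-3, -1]
h(-2) = -4 < 0, so the root lies in [-3, -2]

[-3, -2]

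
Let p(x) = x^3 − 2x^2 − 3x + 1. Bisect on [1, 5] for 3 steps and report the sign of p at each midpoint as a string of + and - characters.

x = 3 gives p = 1, positive; keep [1, 3]
x = 2 gives p = -5, negative; keep [2, 3]
x = 2.5 gives p = -3.375, negative; keep [2.5, 3]

+--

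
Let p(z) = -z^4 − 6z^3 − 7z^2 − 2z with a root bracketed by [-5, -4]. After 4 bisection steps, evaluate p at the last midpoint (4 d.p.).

m = -4.5, p(m) = 3.9375 (+); new bracket [-5, -4.5]
m = -4.75, p(m) = -14.472656 (−); new bracket [-4.75, -4.5]
m = -4.625, p(m) = -4.453369 (−); new bracket [-4.625, -4.5]
m = -4.5625, p(m) = -0.0635 (−); new bracket [-4.5625, -4.5]

-0.0635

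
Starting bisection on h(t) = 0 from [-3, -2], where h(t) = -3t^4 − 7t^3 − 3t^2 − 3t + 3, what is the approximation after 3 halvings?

-2.125

midpoint -2.5: h = -16.0625 < 0 → [-2.5, -2]
midpoint -2.25: h = -2.589844 < 0 → [-2.25, -2]
midpoint -2.125: h = 1.825439 > 0 → [-2.25, -2.125]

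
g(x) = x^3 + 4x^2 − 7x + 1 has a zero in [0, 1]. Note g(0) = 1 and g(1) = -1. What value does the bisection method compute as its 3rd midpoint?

0.125

g(0.5) = -1.375 < 0, so the root lies in [0, 0.5]
g(0.25) = -0.484375 < 0, so the root lies in [0, 0.25]
g(0.125) = 0.189453 > 0, so the root lies in [0.125, 0.25]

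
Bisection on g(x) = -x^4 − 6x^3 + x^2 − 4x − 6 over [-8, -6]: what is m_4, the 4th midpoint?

-6.125

m = -7, g(m) = -272 (−); new bracket [-7, -6]
m = -6.5, g(m) = -75.0625 (−); new bracket [-6.5, -6]
m = -6.25, g(m) = -2.972656 (−); new bracket [-6.25, -6]
m = -6.125, g(m) = 27.2927 (+); new bracket [-6.25, -6.125]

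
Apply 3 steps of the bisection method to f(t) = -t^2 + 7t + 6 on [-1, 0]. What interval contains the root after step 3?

[-0.875, -0.75]

t = -0.5 gives f = 2.25, positive; keep [-1, -0.5]
t = -0.75 gives f = 0.1875, positive; keep [-1, -0.75]
t = -0.875 gives f = -0.890625, negative; keep [-0.875, -0.75]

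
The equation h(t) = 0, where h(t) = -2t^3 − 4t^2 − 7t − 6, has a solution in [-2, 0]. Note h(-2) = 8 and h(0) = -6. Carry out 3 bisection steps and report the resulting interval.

[-1.25, -1]

midpoint -1: h = -1 < 0 → [-2, -1]
midpoint -1.5: h = 2.25 > 0 → [-1.5, -1]
midpoint -1.25: h = 0.40625 > 0 → [-1.25, -1]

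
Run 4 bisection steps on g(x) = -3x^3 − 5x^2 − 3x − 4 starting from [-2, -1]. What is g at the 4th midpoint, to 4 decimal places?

-0.0754

x = -1.5 gives g = -0.625, negative; keep [-2, -1.5]
x = -1.75 gives g = 2.015625, positive; keep [-1.75, -1.5]
x = -1.625 gives g = 0.544922, positive; keep [-1.625, -1.5]
x = -1.5625 gives g = -0.0754, negative; keep [-1.625, -1.5625]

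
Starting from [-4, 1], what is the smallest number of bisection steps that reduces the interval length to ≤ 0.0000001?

26

Width after n steps is 5/2^n. Need 2^n ≥ 5/0.0000001 = 50000000.
2^25 = 33554432 < 50000000 ≤ 2^26 = 67108864, so n = 26.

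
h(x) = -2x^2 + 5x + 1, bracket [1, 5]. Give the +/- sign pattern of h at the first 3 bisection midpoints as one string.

-++

midpoint 3: h = -2 < 0 → [1, 3]
midpoint 2: h = 3 > 0 → [2, 3]
midpoint 2.5: h = 1 > 0 → [2.5, 3]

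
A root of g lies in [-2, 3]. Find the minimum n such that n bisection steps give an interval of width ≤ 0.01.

Width after n steps is 5/2^n. Need 2^n ≥ 5/0.01 = 500.
2^8 = 256 < 500 ≤ 2^9 = 512, so n = 9.

9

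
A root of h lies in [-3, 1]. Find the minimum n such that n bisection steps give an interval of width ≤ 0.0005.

13

Width after n steps is 4/2^n. Need 2^n ≥ 4/0.0005 = 8000.
2^12 = 4096 < 8000 ≤ 2^13 = 8192, so n = 13.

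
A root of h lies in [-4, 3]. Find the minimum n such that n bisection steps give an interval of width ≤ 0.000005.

21

Width after n steps is 7/2^n. Need 2^n ≥ 7/0.000005 = 1400000.
2^20 = 1048576 < 1400000 ≤ 2^21 = 2097152, so n = 21.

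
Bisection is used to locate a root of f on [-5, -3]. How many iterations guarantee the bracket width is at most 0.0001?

Width after n steps is 2/2^n. Need 2^n ≥ 2/0.0001 = 20000.
2^14 = 16384 < 20000 ≤ 2^15 = 32768, so n = 15.

15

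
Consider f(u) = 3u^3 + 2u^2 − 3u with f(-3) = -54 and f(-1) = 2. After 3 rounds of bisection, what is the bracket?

[-1.5, -1.25]

midpoint -2: f = -10 < 0 → [-2, -1]
midpoint -1.5: f = -1.125 < 0 → [-1.5, -1]
midpoint -1.25: f = 1.015625 > 0 → [-1.5, -1.25]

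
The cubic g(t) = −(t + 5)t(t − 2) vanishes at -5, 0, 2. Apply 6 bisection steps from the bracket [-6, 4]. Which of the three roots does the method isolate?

midpoint -1: g = -12 < 0 → [-6, -1]
midpoint -3.5: g = -28.875 < 0 → [-6, -3.5]
midpoint -4.75: g = -8.015625 < 0 → [-6, -4.75]
midpoint -5.375: g = 14.8652 > 0 → [-5.375, -4.75]
midpoint -5.0625: g = 2.2346 > 0 → [-5.0625, -4.75]
midpoint -4.90625: g = -3.1766 < 0 → [-5.0625, -4.90625]

-5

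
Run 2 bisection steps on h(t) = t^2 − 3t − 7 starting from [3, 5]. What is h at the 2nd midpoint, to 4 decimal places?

-0.2500

m = 4, h(m) = -3 (−); new bracket [4, 5]
m = 4.5, h(m) = -0.25 (−); new bracket [4.5, 5]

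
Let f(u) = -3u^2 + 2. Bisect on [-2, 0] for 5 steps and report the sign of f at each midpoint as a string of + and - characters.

u = -1 gives f = -1, negative; keep [-1, 0]
u = -0.5 gives f = 1.25, positive; keep [-1, -0.5]
u = -0.75 gives f = 0.3125, positive; keep [-1, -0.75]
u = -0.875 gives f = -0.2969, negative; keep [-0.875, -0.75]
u = -0.8125 gives f = 0.0195, positive; keep [-0.875, -0.8125]

-++-+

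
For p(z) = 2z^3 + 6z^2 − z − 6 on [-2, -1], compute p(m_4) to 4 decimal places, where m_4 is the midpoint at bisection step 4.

midpoint -1.5: p = 2.25 > 0 → [-1.5, -1]
midpoint -1.25: p = 0.71875 > 0 → [-1.25, -1]
midpoint -1.125: p = -0.128906 < 0 → [-1.25, -1.125]
midpoint -1.1875: p = 0.2993 > 0 → [-1.1875, -1.125]

0.2993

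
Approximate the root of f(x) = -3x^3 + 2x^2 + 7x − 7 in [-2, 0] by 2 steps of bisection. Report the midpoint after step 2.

midpoint -1: f = -9 < 0 → [-2, -1]
midpoint -1.5: f = -2.875 < 0 → [-2, -1.5]

-1.5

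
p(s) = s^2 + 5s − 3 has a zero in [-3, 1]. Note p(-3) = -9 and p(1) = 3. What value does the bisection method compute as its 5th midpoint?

p(-1) = -7 < 0, so the root lies in [-1, 1]
p(0) = -3 < 0, so the root lies in [0, 1]
p(0.5) = -0.25 < 0, so the root lies in [0.5, 1]
p(0.75) = 1.3125 > 0, so the root lies in [0.5, 0.75]
p(0.625) = 0.5156 > 0, so the root lies in [0.5, 0.625]

0.625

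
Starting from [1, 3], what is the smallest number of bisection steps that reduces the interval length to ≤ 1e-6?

Width after n steps is 2/2^n. Need 2^n ≥ 2/1e-6 = 2000000.
2^20 = 1048576 < 2000000 ≤ 2^21 = 2097152, so n = 21.

21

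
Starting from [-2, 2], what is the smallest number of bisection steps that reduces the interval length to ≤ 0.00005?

17

Width after n steps is 4/2^n. Need 2^n ≥ 4/0.00005 = 80000.
2^16 = 65536 < 80000 ≤ 2^17 = 131072, so n = 17.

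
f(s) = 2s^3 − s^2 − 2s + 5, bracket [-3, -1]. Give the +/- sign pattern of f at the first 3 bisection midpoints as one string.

--+

m = -2, f(m) = -11 (−); new bracket [-2, -1]
m = -1.5, f(m) = -1 (−); new bracket [-1.5, -1]
m = -1.25, f(m) = 2.03125 (+); new bracket [-1.5, -1.25]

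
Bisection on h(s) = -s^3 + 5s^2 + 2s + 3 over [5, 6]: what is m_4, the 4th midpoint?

5.4375

m = 5.5, h(m) = -1.125 (−); new bracket [5, 5.5]
m = 5.25, h(m) = 6.609375 (+); new bracket [5.25, 5.5]
m = 5.375, h(m) = 2.916016 (+); new bracket [5.375, 5.5]
m = 5.4375, h(m) = 0.9397 (+); new bracket [5.4375, 5.5]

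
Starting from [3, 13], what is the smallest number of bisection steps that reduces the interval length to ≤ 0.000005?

Width after n steps is 10/2^n. Need 2^n ≥ 10/0.000005 = 2000000.
2^20 = 1048576 < 2000000 ≤ 2^21 = 2097152, so n = 21.

21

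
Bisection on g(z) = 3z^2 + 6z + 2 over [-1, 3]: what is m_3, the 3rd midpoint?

z = 1 gives g = 11, positive; keep [-1, 1]
z = 0 gives g = 2, positive; keep [-1, 0]
z = -0.5 gives g = -0.25, negative; keep [-0.5, 0]

-0.5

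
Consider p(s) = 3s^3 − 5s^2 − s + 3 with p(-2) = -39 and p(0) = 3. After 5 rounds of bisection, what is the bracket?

m = -1, p(m) = -4 (−); new bracket [-1, 0]
m = -0.5, p(m) = 1.875 (+); new bracket [-1, -0.5]
m = -0.75, p(m) = -0.328125 (−); new bracket [-0.75, -0.5]
m = -0.625, p(m) = 0.9395 (+); new bracket [-0.75, -0.625]
m = -0.6875, p(m) = 0.3494 (+); new bracket [-0.75, -0.6875]

[-0.75, -0.6875]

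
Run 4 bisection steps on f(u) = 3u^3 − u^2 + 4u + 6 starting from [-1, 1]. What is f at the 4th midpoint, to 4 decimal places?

midpoint 0: f = 6 > 0 → [-1, 0]
midpoint -0.5: f = 3.375 > 0 → [-1, -0.5]
midpoint -0.75: f = 1.171875 > 0 → [-1, -0.75]
midpoint -0.875: f = -0.2754 < 0 → [-0.875, -0.75]

-0.2754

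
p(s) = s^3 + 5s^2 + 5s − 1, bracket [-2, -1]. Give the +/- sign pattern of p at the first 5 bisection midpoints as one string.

-+--+

s = -1.5 gives p = -0.625, negative; keep [-2, -1.5]
s = -1.75 gives p = 0.203125, positive; keep [-1.75, -1.5]
s = -1.625 gives p = -0.212891, negative; keep [-1.75, -1.625]
s = -1.6875 gives p = -0.0046, negative; keep [-1.75, -1.6875]
s = -1.71875 gives p = 0.0994, positive; keep [-1.71875, -1.6875]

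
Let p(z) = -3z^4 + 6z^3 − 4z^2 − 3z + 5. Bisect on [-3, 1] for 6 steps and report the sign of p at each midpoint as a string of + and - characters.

m = -1, p(m) = -5 (−); new bracket [-1, 1]
m = 0, p(m) = 5 (+); new bracket [-1, 0]
m = -0.5, p(m) = 4.5625 (+); new bracket [-1, -0.5]
m = -0.75, p(m) = 1.5195 (+); new bracket [-1, -0.75]
m = -0.875, p(m) = -1.2156 (−); new bracket [-0.875, -0.75]
m = -0.8125, p(m) = 0.2712 (+); new bracket [-0.875, -0.8125]

-+++-+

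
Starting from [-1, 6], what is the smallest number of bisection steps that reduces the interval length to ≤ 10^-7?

Width after n steps is 7/2^n. Need 2^n ≥ 7/10^-7 = 70000000.
2^26 = 67108864 < 70000000 ≤ 2^27 = 134217728, so n = 27.

27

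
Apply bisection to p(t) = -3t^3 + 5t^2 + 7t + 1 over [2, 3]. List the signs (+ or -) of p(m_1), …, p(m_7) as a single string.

+--+++-

t = 2.5 gives p = 2.875, positive; keep [2.5, 3]
t = 2.75 gives p = -4.328125, negative; keep [2.5, 2.75]
t = 2.625 gives p = -0.435547, negative; keep [2.5, 2.625]
t = 2.5625 gives p = 1.2903, positive; keep [2.5625, 2.625]
t = 2.59375 gives p = 0.4453, positive; keep [2.59375, 2.625]
t = 2.609375 gives p = 0.0094, positive; keep [2.609375, 2.625]
t = 2.6171875 gives p = -0.212, negative; keep [2.609375, 2.6171875]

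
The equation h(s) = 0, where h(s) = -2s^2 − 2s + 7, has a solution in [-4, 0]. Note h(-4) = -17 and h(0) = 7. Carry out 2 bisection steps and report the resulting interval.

h(-2) = 3 > 0, so the root lies in [-4, -2]
h(-3) = -5 < 0, so the root lies in [-3, -2]

[-3, -2]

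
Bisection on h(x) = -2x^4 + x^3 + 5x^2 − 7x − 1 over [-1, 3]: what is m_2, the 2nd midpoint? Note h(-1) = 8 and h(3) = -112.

0

m = 1, h(m) = -4 (−); new bracket [-1, 1]
m = 0, h(m) = -1 (−); new bracket [-1, 0]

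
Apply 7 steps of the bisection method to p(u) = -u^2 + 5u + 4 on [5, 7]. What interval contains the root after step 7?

[5.6875, 5.703125]

u = 6 gives p = -2, negative; keep [5, 6]
u = 5.5 gives p = 1.25, positive; keep [5.5, 6]
u = 5.75 gives p = -0.3125, negative; keep [5.5, 5.75]
u = 5.625 gives p = 0.4844, positive; keep [5.625, 5.75]
u = 5.6875 gives p = 0.0898, positive; keep [5.6875, 5.75]
u = 5.71875 gives p = -0.1104, negative; keep [5.6875, 5.71875]
u = 5.703125 gives p = -0.01, negative; keep [5.6875, 5.703125]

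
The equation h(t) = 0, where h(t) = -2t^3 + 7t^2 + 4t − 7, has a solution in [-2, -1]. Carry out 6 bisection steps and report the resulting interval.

t = -1.5 gives h = 9.5, positive; keep [-1.5, -1]
t = -1.25 gives h = 2.84375, positive; keep [-1.25, -1]
t = -1.125 gives h = 0.207031, positive; keep [-1.125, -1]
t = -1.0625 gives h = -0.9487, negative; keep [-1.125, -1.0625]
t = -1.09375 gives h = -0.3841, negative; keep [-1.125, -1.09375]
t = -1.109375 gives h = -0.0919, negative; keep [-1.125, -1.109375]

[-1.125, -1.109375]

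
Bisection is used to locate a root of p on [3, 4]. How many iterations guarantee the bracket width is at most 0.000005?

18

Width after n steps is 1/2^n. Need 2^n ≥ 1/0.000005 = 200000.
2^17 = 131072 < 200000 ≤ 2^18 = 262144, so n = 18.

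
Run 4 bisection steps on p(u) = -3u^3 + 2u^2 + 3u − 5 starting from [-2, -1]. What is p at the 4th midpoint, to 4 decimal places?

u = -1.5 gives p = 5.125, positive; keep [-1.5, -1]
u = -1.25 gives p = 0.234375, positive; keep [-1.25, -1]
u = -1.125 gives p = -1.572266, negative; keep [-1.25, -1.125]
u = -1.1875 gives p = -0.7185, negative; keep [-1.25, -1.1875]

-0.7185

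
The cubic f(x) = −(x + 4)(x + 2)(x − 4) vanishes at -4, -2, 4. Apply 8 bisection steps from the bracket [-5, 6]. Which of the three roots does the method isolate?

f(0.5) = 39.375 > 0, so the root lies in [0.5, 6]
f(3.25) = 28.546875 > 0, so the root lies in [3.25, 6]
f(4.625) = -35.712891 < 0, so the root lies in [3.25, 4.625]
f(3.9375) = 2.9456 > 0, so the root lies in [3.9375, 4.625]
f(4.28125) = -14.6297 < 0, so the root lies in [3.9375, 4.28125]
f(4.109375) = -5.4188 < 0, so the root lies in [3.9375, 4.109375]
f(4.0234375) = -1.1327 < 0, so the root lies in [3.9375, 4.0234375]
f(3.98046875) = 0.9322 > 0, so the root lies in [3.98046875, 4.0234375]

4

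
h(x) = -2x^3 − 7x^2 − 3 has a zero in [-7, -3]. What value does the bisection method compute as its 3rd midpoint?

-3.5

h(-5) = 72 > 0, so the root lies in [-5, -3]
h(-4) = 13 > 0, so the root lies in [-4, -3]
h(-3.5) = -3 < 0, so the root lies in [-4, -3.5]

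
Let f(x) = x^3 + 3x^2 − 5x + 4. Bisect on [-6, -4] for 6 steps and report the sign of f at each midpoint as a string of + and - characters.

--+-++

m = -5, f(m) = -21 (−); new bracket [-5, -4]
m = -4.5, f(m) = -3.875 (−); new bracket [-4.5, -4]
m = -4.25, f(m) = 2.671875 (+); new bracket [-4.5, -4.25]
m = -4.375, f(m) = -0.4434 (−); new bracket [-4.375, -4.25]
m = -4.3125, f(m) = 1.1531 (+); new bracket [-4.375, -4.3125]
m = -4.34375, f(m) = 0.3647 (+); new bracket [-4.375, -4.34375]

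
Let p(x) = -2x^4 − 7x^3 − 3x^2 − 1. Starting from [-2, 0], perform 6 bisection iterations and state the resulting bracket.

[-0.84375, -0.8125]

m = -1, p(m) = 1 (+); new bracket [-1, 0]
m = -0.5, p(m) = -1 (−); new bracket [-1, -0.5]
m = -0.75, p(m) = -0.367188 (−); new bracket [-1, -0.75]
m = -0.875, p(m) = 0.2202 (+); new bracket [-0.875, -0.75]
m = -0.8125, p(m) = -0.0974 (−); new bracket [-0.875, -0.8125]
m = -0.84375, p(m) = 0.0554 (+); new bracket [-0.84375, -0.8125]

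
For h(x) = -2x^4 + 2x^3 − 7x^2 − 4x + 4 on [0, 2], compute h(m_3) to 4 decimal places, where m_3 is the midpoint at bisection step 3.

-2.7266

x = 1 gives h = -7, negative; keep [0, 1]
x = 0.5 gives h = 0.375, positive; keep [0.5, 1]
x = 0.75 gives h = -2.726562, negative; keep [0.5, 0.75]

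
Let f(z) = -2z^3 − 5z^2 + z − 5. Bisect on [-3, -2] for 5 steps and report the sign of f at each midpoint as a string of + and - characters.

----+

m = -2.5, f(m) = -7.5 (−); new bracket [-3, -2.5]
m = -2.75, f(m) = -3.96875 (−); new bracket [-3, -2.75]
m = -2.875, f(m) = -1.675781 (−); new bracket [-3, -2.875]
m = -2.9375, f(m) = -0.3872 (−); new bracket [-3, -2.9375]
m = -2.96875, f(m) = 0.2939 (+); new bracket [-2.96875, -2.9375]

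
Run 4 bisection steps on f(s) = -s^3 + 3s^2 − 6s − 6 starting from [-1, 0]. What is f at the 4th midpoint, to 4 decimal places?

-0.1321

midpoint -0.5: f = -2.125 < 0 → [-1, -0.5]
midpoint -0.75: f = 0.609375 > 0 → [-0.75, -0.5]
midpoint -0.625: f = -0.833984 < 0 → [-0.75, -0.625]
midpoint -0.6875: f = -0.1321 < 0 → [-0.75, -0.6875]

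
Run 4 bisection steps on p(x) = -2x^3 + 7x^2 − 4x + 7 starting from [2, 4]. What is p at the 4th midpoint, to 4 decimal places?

midpoint 3: p = 4 > 0 → [3, 4]
midpoint 3.5: p = -7 < 0 → [3, 3.5]
midpoint 3.25: p = -0.71875 < 0 → [3, 3.25]
midpoint 3.125: p = 1.8242 > 0 → [3.125, 3.25]

1.8242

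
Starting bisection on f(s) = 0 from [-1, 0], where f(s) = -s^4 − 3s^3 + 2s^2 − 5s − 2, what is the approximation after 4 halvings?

-0.3125

f(-0.5) = 1.3125 > 0, so the root lies in [-0.5, 0]
f(-0.25) = -0.582031 < 0, so the root lies in [-0.5, -0.25]
f(-0.375) = 0.294678 > 0, so the root lies in [-0.375, -0.25]
f(-0.3125) = -0.1602 < 0, so the root lies in [-0.375, -0.3125]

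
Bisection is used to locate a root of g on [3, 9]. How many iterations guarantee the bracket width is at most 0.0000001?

Width after n steps is 6/2^n. Need 2^n ≥ 6/0.0000001 = 60000000.
2^25 = 33554432 < 60000000 ≤ 2^26 = 67108864, so n = 26.

26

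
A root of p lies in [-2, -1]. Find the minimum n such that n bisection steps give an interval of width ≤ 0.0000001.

24

Width after n steps is 1/2^n. Need 2^n ≥ 1/0.0000001 = 10000000.
2^23 = 8388608 < 10000000 ≤ 2^24 = 16777216, so n = 24.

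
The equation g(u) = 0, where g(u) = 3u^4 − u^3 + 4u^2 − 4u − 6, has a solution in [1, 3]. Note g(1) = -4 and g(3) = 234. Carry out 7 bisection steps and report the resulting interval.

[1.21875, 1.234375]

midpoint 2: g = 42 > 0 → [1, 2]
midpoint 1.5: g = 8.8125 > 0 → [1, 1.5]
midpoint 1.25: g = 0.621094 > 0 → [1, 1.25]
midpoint 1.125: g = -2.0559 < 0 → [1.125, 1.25]
midpoint 1.1875: g = -0.8183 < 0 → [1.1875, 1.25]
midpoint 1.21875: g = -0.1251 < 0 → [1.21875, 1.25]
midpoint 1.234375: g = 0.2412 > 0 → [1.21875, 1.234375]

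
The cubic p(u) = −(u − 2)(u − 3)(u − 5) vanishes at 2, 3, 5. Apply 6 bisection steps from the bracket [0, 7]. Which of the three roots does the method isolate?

5

m = 3.5, p(m) = 1.125 (+); new bracket [3.5, 7]
m = 5.25, p(m) = -1.828125 (−); new bracket [3.5, 5.25]
m = 4.375, p(m) = 2.041016 (+); new bracket [4.375, 5.25]
m = 4.8125, p(m) = 0.9558 (+); new bracket [4.8125, 5.25]
m = 5.03125, p(m) = -0.1924 (−); new bracket [4.8125, 5.03125]
m = 4.921875, p(m) = 0.4387 (+); new bracket [4.921875, 5.03125]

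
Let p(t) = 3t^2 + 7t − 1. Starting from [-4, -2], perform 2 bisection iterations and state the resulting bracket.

[-2.5, -2]

midpoint -3: p = 5 > 0 → [-3, -2]
midpoint -2.5: p = 0.25 > 0 → [-2.5, -2]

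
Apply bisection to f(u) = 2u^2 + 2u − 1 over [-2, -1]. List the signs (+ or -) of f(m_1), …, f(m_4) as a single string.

+-+-

midpoint -1.5: f = 0.5 > 0 → [-1.5, -1]
midpoint -1.25: f = -0.375 < 0 → [-1.5, -1.25]
midpoint -1.375: f = 0.03125 > 0 → [-1.375, -1.25]
midpoint -1.3125: f = -0.1797 < 0 → [-1.375, -1.3125]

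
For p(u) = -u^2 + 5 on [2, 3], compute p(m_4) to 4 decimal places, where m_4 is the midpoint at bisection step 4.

u = 2.5 gives p = -1.25, negative; keep [2, 2.5]
u = 2.25 gives p = -0.0625, negative; keep [2, 2.25]
u = 2.125 gives p = 0.484375, positive; keep [2.125, 2.25]
u = 2.1875 gives p = 0.2148, positive; keep [2.1875, 2.25]

0.2148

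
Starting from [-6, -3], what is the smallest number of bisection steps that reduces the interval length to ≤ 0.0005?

13

Width after n steps is 3/2^n. Need 2^n ≥ 3/0.0005 = 6000.
2^12 = 4096 < 6000 ≤ 2^13 = 8192, so n = 13.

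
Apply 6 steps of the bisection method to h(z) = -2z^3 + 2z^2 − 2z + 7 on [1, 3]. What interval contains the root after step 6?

[1.65625, 1.6875]

midpoint 2: h = -5 < 0 → [1, 2]
midpoint 1.5: h = 1.75 > 0 → [1.5, 2]
midpoint 1.75: h = -1.09375 < 0 → [1.5, 1.75]
midpoint 1.625: h = 0.4492 > 0 → [1.625, 1.75]
midpoint 1.6875: h = -0.2905 < 0 → [1.625, 1.6875]
midpoint 1.65625: h = 0.0871 > 0 → [1.65625, 1.6875]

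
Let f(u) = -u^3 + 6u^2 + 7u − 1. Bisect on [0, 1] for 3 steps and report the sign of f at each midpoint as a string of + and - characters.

u = 0.5 gives f = 3.875, positive; keep [0, 0.5]
u = 0.25 gives f = 1.109375, positive; keep [0, 0.25]
u = 0.125 gives f = -0.033203, negative; keep [0.125, 0.25]

++-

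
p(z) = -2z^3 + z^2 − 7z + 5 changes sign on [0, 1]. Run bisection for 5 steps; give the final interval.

z = 0.5 gives p = 1.5, positive; keep [0.5, 1]
z = 0.75 gives p = -0.53125, negative; keep [0.5, 0.75]
z = 0.625 gives p = 0.527344, positive; keep [0.625, 0.75]
z = 0.6875 gives p = 0.0103, positive; keep [0.6875, 0.75]
z = 0.71875 gives p = -0.2573, negative; keep [0.6875, 0.71875]

[0.6875, 0.71875]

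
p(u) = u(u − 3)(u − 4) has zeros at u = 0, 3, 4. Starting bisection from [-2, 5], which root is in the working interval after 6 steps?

p(1.5) = 5.625 > 0, so the root lies in [-2, 1.5]
p(-0.25) = -3.453125 < 0, so the root lies in [-0.25, 1.5]
p(0.625) = 5.009766 > 0, so the root lies in [-0.25, 0.625]
p(0.1875) = 2.0105 > 0, so the root lies in [-0.25, 0.1875]
p(-0.03125) = -0.3819 < 0, so the root lies in [-0.03125, 0.1875]
p(0.078125) = 0.8953 > 0, so the root lies in [-0.03125, 0.078125]

0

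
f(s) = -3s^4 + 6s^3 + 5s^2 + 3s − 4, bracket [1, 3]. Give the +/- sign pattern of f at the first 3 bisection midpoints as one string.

midpoint 2: f = 22 > 0 → [2, 3]
midpoint 2.5: f = 11.3125 > 0 → [2.5, 3]
midpoint 2.75: f = -4.730469 < 0 → [2.5, 2.75]

++-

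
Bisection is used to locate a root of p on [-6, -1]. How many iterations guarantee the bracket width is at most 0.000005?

Width after n steps is 5/2^n. Need 2^n ≥ 5/0.000005 = 1000000.
2^19 = 524288 < 1000000 ≤ 2^20 = 1048576, so n = 20.

20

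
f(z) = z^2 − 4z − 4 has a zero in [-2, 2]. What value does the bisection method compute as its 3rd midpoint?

z = 0 gives f = -4, negative; keep [-2, 0]
z = -1 gives f = 1, positive; keep [-1, 0]
z = -0.5 gives f = -1.75, negative; keep [-1, -0.5]

-0.5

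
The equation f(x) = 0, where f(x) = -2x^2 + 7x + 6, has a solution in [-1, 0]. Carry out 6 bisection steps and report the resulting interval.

[-0.71875, -0.703125]

m = -0.5, f(m) = 2 (+); new bracket [-1, -0.5]
m = -0.75, f(m) = -0.375 (−); new bracket [-0.75, -0.5]
m = -0.625, f(m) = 0.84375 (+); new bracket [-0.75, -0.625]
m = -0.6875, f(m) = 0.2422 (+); new bracket [-0.75, -0.6875]
m = -0.71875, f(m) = -0.0645 (−); new bracket [-0.71875, -0.6875]
m = -0.703125, f(m) = 0.0894 (+); new bracket [-0.71875, -0.703125]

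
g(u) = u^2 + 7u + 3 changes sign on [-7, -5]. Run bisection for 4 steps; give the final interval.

[-6.625, -6.5]

midpoint -6: g = -3 < 0 → [-7, -6]
midpoint -6.5: g = -0.25 < 0 → [-7, -6.5]
midpoint -6.75: g = 1.3125 > 0 → [-6.75, -6.5]
midpoint -6.625: g = 0.5156 > 0 → [-6.625, -6.5]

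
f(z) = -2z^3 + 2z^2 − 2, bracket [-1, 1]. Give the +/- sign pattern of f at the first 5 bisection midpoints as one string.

---++

midpoint 0: f = -2 < 0 → [-1, 0]
midpoint -0.5: f = -1.25 < 0 → [-1, -0.5]
midpoint -0.75: f = -0.03125 < 0 → [-1, -0.75]
midpoint -0.875: f = 0.8711 > 0 → [-0.875, -0.75]
midpoint -0.8125: f = 0.3931 > 0 → [-0.8125, -0.75]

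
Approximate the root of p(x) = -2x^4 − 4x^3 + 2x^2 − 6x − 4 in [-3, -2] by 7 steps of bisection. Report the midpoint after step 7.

-2.6796875

m = -2.5, p(m) = 7.875 (+); new bracket [-3, -2.5]
m = -2.75, p(m) = -3.570312 (−); new bracket [-2.75, -2.5]
m = -2.625, p(m) = 2.921387 (+); new bracket [-2.75, -2.625]
m = -2.6875, p(m) = -0.1197 (−); new bracket [-2.6875, -2.625]
m = -2.65625, p(m) = 1.4505 (+); new bracket [-2.6875, -2.65625]
m = -2.671875, p(m) = 0.678 (+); new bracket [-2.6875, -2.671875]
m = -2.6796875, p(m) = 0.2823 (+); new bracket [-2.6875, -2.6796875]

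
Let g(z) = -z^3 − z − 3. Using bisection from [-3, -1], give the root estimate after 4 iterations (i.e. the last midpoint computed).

-1.125

g(-2) = 7 > 0, so the root lies in [-2, -1]
g(-1.5) = 1.875 > 0, so the root lies in [-1.5, -1]
g(-1.25) = 0.203125 > 0, so the root lies in [-1.25, -1]
g(-1.125) = -0.4512 < 0, so the root lies in [-1.25, -1.125]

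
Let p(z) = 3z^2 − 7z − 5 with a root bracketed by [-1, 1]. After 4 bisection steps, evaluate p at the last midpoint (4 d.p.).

0.5469

midpoint 0: p = -5 < 0 → [-1, 0]
midpoint -0.5: p = -0.75 < 0 → [-1, -0.5]
midpoint -0.75: p = 1.9375 > 0 → [-0.75, -0.5]
midpoint -0.625: p = 0.5469 > 0 → [-0.625, -0.5]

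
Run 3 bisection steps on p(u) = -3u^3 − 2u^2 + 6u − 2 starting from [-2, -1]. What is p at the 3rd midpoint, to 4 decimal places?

-0.5059

p(-1.5) = -5.375 < 0, so the root lies in [-2, -1.5]
p(-1.75) = -2.546875 < 0, so the root lies in [-2, -1.75]
p(-1.875) = -0.505859 < 0, so the root lies in [-2, -1.875]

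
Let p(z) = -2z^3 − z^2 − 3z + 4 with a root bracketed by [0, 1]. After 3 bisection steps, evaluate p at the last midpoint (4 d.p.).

midpoint 0.5: p = 2 > 0 → [0.5, 1]
midpoint 0.75: p = 0.34375 > 0 → [0.75, 1]
midpoint 0.875: p = -0.730469 < 0 → [0.75, 0.875]

-0.7305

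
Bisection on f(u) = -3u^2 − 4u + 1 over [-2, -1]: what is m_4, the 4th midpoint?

m = -1.5, f(m) = 0.25 (+); new bracket [-2, -1.5]
m = -1.75, f(m) = -1.1875 (−); new bracket [-1.75, -1.5]
m = -1.625, f(m) = -0.421875 (−); new bracket [-1.625, -1.5]
m = -1.5625, f(m) = -0.0742 (−); new bracket [-1.5625, -1.5]

-1.5625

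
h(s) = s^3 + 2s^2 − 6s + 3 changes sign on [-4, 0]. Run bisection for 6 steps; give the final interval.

[-3.8125, -3.75]

s = -2 gives h = 15, positive; keep [-4, -2]
s = -3 gives h = 12, positive; keep [-4, -3]
s = -3.5 gives h = 5.625, positive; keep [-4, -3.5]
s = -3.75 gives h = 0.8906, positive; keep [-4, -3.75]
s = -3.875 gives h = -1.9043, negative; keep [-3.875, -3.75]
s = -3.8125 gives h = -0.47, negative; keep [-3.8125, -3.75]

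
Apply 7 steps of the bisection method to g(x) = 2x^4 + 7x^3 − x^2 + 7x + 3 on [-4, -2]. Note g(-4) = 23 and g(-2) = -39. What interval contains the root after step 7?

[-3.84375, -3.828125]

m = -3, g(m) = -54 (−); new bracket [-4, -3]
m = -3.5, g(m) = -33.75 (−); new bracket [-4, -3.5]
m = -3.75, g(m) = -10.945312 (−); new bracket [-4, -3.75]
m = -3.875, g(m) = 4.4985 (+); new bracket [-3.875, -3.75]
m = -3.8125, g(m) = -3.5881 (−); new bracket [-3.875, -3.8125]
m = -3.84375, g(m) = 0.3619 (+); new bracket [-3.84375, -3.8125]
m = -3.828125, g(m) = -1.6362 (−); new bracket [-3.84375, -3.828125]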